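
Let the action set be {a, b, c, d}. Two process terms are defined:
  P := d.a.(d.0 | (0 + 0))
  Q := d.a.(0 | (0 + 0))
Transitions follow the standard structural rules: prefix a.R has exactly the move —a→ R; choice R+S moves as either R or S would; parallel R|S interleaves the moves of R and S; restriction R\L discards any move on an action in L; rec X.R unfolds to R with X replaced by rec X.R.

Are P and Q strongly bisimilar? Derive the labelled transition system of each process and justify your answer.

not bisimilar

Reachable graph of P (4 states):
  m0 = d.a.(d.0 | (0 + 0)) | --d--▸ m1
  m1 = a.(d.0 | (0 + 0)) | --a--▸ m2
  m2 = d.0 | (0 + 0) | --d--▸ m3
  m3 = 0 | (0 + 0) | ·
Reachable graph of Q (3 states):
  n0 = d.a.(0 | (0 + 0)) | --d--▸ n1
  n1 = a.(0 | (0 + 0)) | --a--▸ n2
  n2 = 0 | (0 + 0) | ·
Bisimilarity quotient blocks:
  B0 = {m0}
  B1 = {m1}
  B2 = {m2}
  B3 = {m3, n2}
  B4 = {n0}
  B5 = {n1}
m0 ∈ B0, n0 ∈ B4 → different blocks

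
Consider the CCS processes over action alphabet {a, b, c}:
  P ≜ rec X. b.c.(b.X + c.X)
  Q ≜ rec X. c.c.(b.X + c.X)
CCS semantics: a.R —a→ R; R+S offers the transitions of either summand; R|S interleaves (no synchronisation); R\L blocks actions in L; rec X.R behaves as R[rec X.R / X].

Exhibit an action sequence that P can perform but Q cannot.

b

Reachable graph of P (3 states):
  p0 = rec X. b.c.(b.X + c.X) → --b--▸ p1
  p1 = c.(b.(rec X. b.c.(b.X + c.X)) + c.(rec X. b.c.(b.X + c.X))) → --c--▸ p2
  p2 = b.(rec X. b.c.(b.X + c.X)) + c.(rec X. b.c.(b.X + c.X)) → --b--▸ p0, --c--▸ p0
Reachable graph of Q (3 states):
  q0 = rec X. c.c.(b.X + c.X) → --c--▸ q1
  q1 = c.(b.(rec X. c.c.(b.X + c.X)) + c.(rec X. c.c.(b.X + c.X))) → --c--▸ q2
  q2 = b.(rec X. c.c.(b.X + c.X)) + c.(rec X. c.c.(b.X + c.X)) → --b--▸ q0, --c--▸ q0
Trace ⟨b⟩ through P, begin at {p0}:
  after b @ step 1: {p1}
  P completes σ.
Trace ⟨b⟩ through Q, begin at {q0}:
  after b @ step 1: ∅  — Q cannot continue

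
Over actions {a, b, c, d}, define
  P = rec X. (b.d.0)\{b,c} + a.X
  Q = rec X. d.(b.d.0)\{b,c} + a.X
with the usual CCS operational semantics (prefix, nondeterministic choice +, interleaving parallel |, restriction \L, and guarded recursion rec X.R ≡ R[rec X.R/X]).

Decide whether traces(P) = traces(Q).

trace-distinct — witness ⟨d⟩

LTS(P): 1 reachable states
  s0 = rec X. (b.d.0)\{b,c} + a.X ⊢ -a-> s0
LTS(Q): 2 reachable states
  t0 = rec X. d.(b.d.0)\{b,c} + a.X ⊢ -a-> t0, -d-> t1
  t1 = (b.d.0)\{b,c} ⊢ ·
Run σ = ⟨d⟩ on Q: start {t0}
  step 1 (d): {t1}
  — Q admits the full trace.
Run σ = ⟨d⟩ on P: start {s0}
  step 1 (d): ∅ (P stuck)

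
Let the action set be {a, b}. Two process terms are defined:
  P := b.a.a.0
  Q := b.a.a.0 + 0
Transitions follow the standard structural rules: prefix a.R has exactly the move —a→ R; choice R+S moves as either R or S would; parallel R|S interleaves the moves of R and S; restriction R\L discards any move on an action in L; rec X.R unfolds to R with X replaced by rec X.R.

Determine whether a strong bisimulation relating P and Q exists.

Reachable graph of P (4 states):
  s0 = b.a.a.0 | =b=> s1
  s1 = a.a.0 | =a=> s2
  s2 = a.0 | =a=> s3
  s3 = 0 | deadlocked
Reachable graph of Q (4 states):
  t0 = b.a.a.0 + 0 | =b=> t1
  t1 = a.a.0 | =a=> t2
  t2 = a.0 | =a=> t3
  t3 = 0 | deadlocked
Bisimilarity quotient blocks:
  B0 = {s0, t0}
  B1 = {s1, t1}
  B2 = {s2, t2}
  B3 = {s3, t3}
s0 ∈ B0, t0 ∈ B0 → same block

P ~ Q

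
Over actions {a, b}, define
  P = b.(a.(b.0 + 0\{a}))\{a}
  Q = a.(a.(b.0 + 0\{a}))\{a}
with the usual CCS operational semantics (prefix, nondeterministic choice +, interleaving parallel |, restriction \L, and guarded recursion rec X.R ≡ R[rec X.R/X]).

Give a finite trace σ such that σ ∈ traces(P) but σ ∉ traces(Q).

LTS(P): 2 reachable states
  p0 = b.(a.(b.0 + 0\{a}))\{a} ⊢ =b=> p1
  p1 = (a.(b.0 + 0\{a}))\{a} ⊢ ·
LTS(Q): 2 reachable states
  q0 = a.(a.(b.0 + 0\{a}))\{a} ⊢ =a=> q1
  q1 = (a.(b.0 + 0\{a}))\{a} ⊢ ·
Run σ = ⟨b⟩ on P: start {p0}
  [1] b ⇒ {p1}
  P completes σ.
Run σ = ⟨b⟩ on Q: start {q0}
  [1] b ⇒ ∅ (Q stuck)

b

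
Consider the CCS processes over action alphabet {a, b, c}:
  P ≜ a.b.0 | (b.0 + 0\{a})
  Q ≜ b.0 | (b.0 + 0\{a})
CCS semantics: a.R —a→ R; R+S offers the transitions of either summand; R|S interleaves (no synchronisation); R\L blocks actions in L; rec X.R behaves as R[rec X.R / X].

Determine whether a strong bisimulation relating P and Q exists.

LTS(P): 6 reachable states
  p0 = a.b.0 | (b.0 + 0\{a}) has moves —a→ p1, —b→ p2
  p1 = b.0 | (b.0 + 0\{a}) has moves —b→ p3, —b→ p4
  p2 = a.b.0 | 0 has moves —a→ p4
  p3 = 0 | (b.0 + 0\{a}) has moves —b→ p5
  p4 = b.0 | 0 has moves —b→ p5
  p5 = 0 | 0 has moves deadlocked
LTS(Q): 4 reachable states
  q0 = b.0 | (b.0 + 0\{a}) has moves —b→ q1, —b→ q2
  q1 = 0 | (b.0 + 0\{a}) has moves —b→ q3
  q2 = b.0 | 0 has moves —b→ q3
  q3 = 0 | 0 has moves deadlocked
Partition-refinement fixed point:
  B0 = {p0}
  B1 = {p1, q0}
  B2 = {p3, p4, q1, q2}
  B3 = {p5, q3}
  B4 = {p2}
p0 ∈ B0, q0 ∈ B1 → different blocks

P ≁ Q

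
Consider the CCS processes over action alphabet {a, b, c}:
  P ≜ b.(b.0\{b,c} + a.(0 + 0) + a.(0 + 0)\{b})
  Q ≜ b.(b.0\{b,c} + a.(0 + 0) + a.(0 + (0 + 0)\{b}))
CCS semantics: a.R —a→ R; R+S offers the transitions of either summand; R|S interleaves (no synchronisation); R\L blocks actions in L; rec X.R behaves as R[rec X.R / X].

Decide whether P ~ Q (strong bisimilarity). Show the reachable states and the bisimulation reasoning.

P ~ Q

P's transition system — 5 states:
  m0 = b.(b.0\{b,c} + a.(0 + 0) + a.(0 + 0)\{b}) ⊢ -b-> m1
  m1 = b.0\{b,c} + a.(0 + 0) + a.(0 + 0)\{b} ⊢ -a-> m2, -a-> m3, -b-> m4
  m2 = (0 + 0)\{b} ⊢ (no moves)
  m3 = 0 + 0 ⊢ (no moves)
  m4 = 0\{b,c} ⊢ (no moves)
Q's transition system — 5 states:
  n0 = b.(b.0\{b,c} + a.(0 + 0) + a.(0 + (0 + 0)\{b})) ⊢ -b-> n1
  n1 = b.0\{b,c} + a.(0 + 0) + a.(0 + (0 + 0)\{b}) ⊢ -a-> n2, -a-> n3, -b-> n4
  n2 = 0 + (0 + 0)\{b} ⊢ (no moves)
  n3 = 0 + 0 ⊢ (no moves)
  n4 = 0\{b,c} ⊢ (no moves)
Bisimilarity quotient blocks:
  B0 = {m0, n0}
  B1 = {m1, n1}
  B2 = {m2, m3, m4, n2, n3, n4}
m0 ∈ B0, n0 ∈ B0 → same block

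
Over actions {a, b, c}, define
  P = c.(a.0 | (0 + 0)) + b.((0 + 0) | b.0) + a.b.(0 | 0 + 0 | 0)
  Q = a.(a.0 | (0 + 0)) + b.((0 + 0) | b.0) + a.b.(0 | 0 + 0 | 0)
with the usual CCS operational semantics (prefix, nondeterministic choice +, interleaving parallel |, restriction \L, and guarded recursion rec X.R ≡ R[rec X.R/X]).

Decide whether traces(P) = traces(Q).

Reachable graph of P (7 states):
  p0 = c.(a.0 | (0 + 0)) + b.((0 + 0) | b.0) + a.b.(0 | 0 + 0 | 0) | ··a··> p1, ··b··> p2, ··c··> p3
  p1 = b.(0 | 0 + 0 | 0) | ··b··> p4
  p2 = (0 + 0) | b.0 | ··b··> p5
  p3 = a.0 | (0 + 0) | ··a··> p6
  p4 = 0 | 0 + 0 | 0 | stopped
  p5 = (0 + 0) | 0 | stopped
  p6 = 0 | (0 + 0) | stopped
Reachable graph of Q (7 states):
  q0 = a.(a.0 | (0 + 0)) + b.((0 + 0) | b.0) + a.b.(0 | 0 + 0 | 0) | ··a··> q1, ··a··> q2, ··b··> q3
  q1 = a.0 | (0 + 0) | ··a··> q4
  q2 = b.(0 | 0 + 0 | 0) | ··b··> q5
  q3 = (0 + 0) | b.0 | ··b··> q6
  q4 = 0 | (0 + 0) | stopped
  q5 = 0 | 0 + 0 | 0 | stopped
  q6 = (0 + 0) | 0 | stopped
Executing c from P (initial set {p0}):
  step 1 (c): {p3}
  P completes σ.
Executing c from Q (initial set {q0}):
  step 1 (c): ∅  — Q cannot continue

NO — witness ⟨c⟩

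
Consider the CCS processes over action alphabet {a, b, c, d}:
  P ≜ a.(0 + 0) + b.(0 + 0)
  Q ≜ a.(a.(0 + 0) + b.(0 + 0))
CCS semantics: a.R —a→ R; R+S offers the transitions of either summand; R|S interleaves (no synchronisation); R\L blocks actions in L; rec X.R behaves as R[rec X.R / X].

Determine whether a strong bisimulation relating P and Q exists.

P ≁ Q

LTS(P): 2 reachable states
  p0 = a.(0 + 0) + b.(0 + 0) → -a-> p1, -b-> p1
  p1 = 0 + 0 → (no moves)
LTS(Q): 3 reachable states
  q0 = a.(a.(0 + 0) + b.(0 + 0)) → -a-> q1
  q1 = a.(0 + 0) + b.(0 + 0) → -a-> q2, -b-> q2
  q2 = 0 + 0 → (no moves)
Bisimilarity quotient blocks:
  B0 = {p0, q1}
  B1 = {p1, q2}
  B2 = {q0}
p0 ∈ B0, q0 ∈ B2 → different blocks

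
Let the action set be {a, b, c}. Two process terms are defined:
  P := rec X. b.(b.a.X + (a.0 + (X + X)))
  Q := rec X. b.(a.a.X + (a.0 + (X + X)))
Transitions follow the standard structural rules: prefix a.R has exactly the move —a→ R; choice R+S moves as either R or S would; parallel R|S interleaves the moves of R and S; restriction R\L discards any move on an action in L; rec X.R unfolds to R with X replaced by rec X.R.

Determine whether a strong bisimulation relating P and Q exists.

P's transition system — 4 states:
  u0 = rec X. b.(b.a.X + (a.0 + (X + X))) | --b--▸ u1
  u1 = b.a.(rec X. b.(b.a.X + (a.0 + (X + X)))) + (a.0 + ((rec X. b.(b.a.X + (a.0 + (X + X)))) + (rec X. b.(b.a.X + (a.0 + (X + X)))))) | --a--▸ u2, --b--▸ u1, --b--▸ u3
  u2 = 0 | deadlocked
  u3 = a.(rec X. b.(b.a.X + (a.0 + (X + X)))) | --a--▸ u0
Q's transition system — 4 states:
  v0 = rec X. b.(a.a.X + (a.0 + (X + X))) | --b--▸ v1
  v1 = a.a.(rec X. b.(a.a.X + (a.0 + (X + X)))) + (a.0 + ((rec X. b.(a.a.X + (a.0 + (X + X)))) + (rec X. b.(a.a.X + (a.0 + (X + X)))))) | --a--▸ v2, --a--▸ v3, --b--▸ v1
  v2 = 0 | deadlocked
  v3 = a.(rec X. b.(a.a.X + (a.0 + (X + X)))) | --a--▸ v0
Bisimilarity quotient blocks:
  B0 = {u0}
  B1 = {u1}
  B2 = {u2, v2}
  B3 = {u3}
  B4 = {v0}
  B5 = {v1}
  B6 = {v3}
u0 ∈ B0, v0 ∈ B4 → different blocks

NO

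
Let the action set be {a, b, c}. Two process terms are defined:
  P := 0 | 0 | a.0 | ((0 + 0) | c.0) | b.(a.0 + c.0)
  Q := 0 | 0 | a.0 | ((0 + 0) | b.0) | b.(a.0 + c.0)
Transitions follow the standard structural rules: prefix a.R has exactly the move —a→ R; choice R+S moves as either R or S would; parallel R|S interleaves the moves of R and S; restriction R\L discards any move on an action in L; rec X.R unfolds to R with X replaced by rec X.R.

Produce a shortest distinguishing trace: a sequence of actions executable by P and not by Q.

Reachable graph of P (12 states):
  s0 = 0 | 0 | a.0 | ((0 + 0) | c.0) | b.(a.0 + c.0) ⊢ —a→ s1, —b→ s2, —c→ s3
  s1 = 0 | 0 | 0 | ((0 + 0) | c.0) | b.(a.0 + c.0) ⊢ —b→ s4, —c→ s5
  s2 = 0 | 0 | a.0 | ((0 + 0) | c.0) | (a.0 + c.0) ⊢ —a→ s4, —a→ s6, —c→ s6, —c→ s7
  s3 = 0 | 0 | a.0 | ((0 + 0) | 0) | b.(a.0 + c.0) ⊢ —a→ s5, —b→ s7
  s4 = 0 | 0 | 0 | ((0 + 0) | c.0) | (a.0 + c.0) ⊢ —a→ s8, —c→ s8, —c→ s9
  s5 = 0 | 0 | 0 | ((0 + 0) | 0) | b.(a.0 + c.0) ⊢ —b→ s9
  s6 = 0 | 0 | a.0 | ((0 + 0) | c.0) | 0 ⊢ —a→ s8, —c→ s10
  s7 = 0 | 0 | a.0 | ((0 + 0) | 0) | (a.0 + c.0) ⊢ —a→ s10, —a→ s9, —c→ s10
  s8 = 0 | 0 | 0 | ((0 + 0) | c.0) | 0 ⊢ —c→ s11
  s9 = 0 | 0 | 0 | ((0 + 0) | 0) | (a.0 + c.0) ⊢ —a→ s11, —c→ s11
  s10 = 0 | 0 | a.0 | ((0 + 0) | 0) | 0 ⊢ —a→ s11
  s11 = 0 | 0 | 0 | ((0 + 0) | 0) | 0 ⊢ ∅
Reachable graph of Q (12 states):
  t0 = 0 | 0 | a.0 | ((0 + 0) | b.0) | b.(a.0 + c.0) ⊢ —a→ t1, —b→ t2, —b→ t3
  t1 = 0 | 0 | 0 | ((0 + 0) | b.0) | b.(a.0 + c.0) ⊢ —b→ t4, —b→ t5
  t2 = 0 | 0 | a.0 | ((0 + 0) | 0) | b.(a.0 + c.0) ⊢ —a→ t4, —b→ t6
  t3 = 0 | 0 | a.0 | ((0 + 0) | b.0) | (a.0 + c.0) ⊢ —a→ t5, —a→ t7, —b→ t6, —c→ t7
  t4 = 0 | 0 | 0 | ((0 + 0) | 0) | b.(a.0 + c.0) ⊢ —b→ t8
  t5 = 0 | 0 | 0 | ((0 + 0) | b.0) | (a.0 + c.0) ⊢ —a→ t9, —b→ t8, —c→ t9
  t6 = 0 | 0 | a.0 | ((0 + 0) | 0) | (a.0 + c.0) ⊢ —a→ t10, —a→ t8, —c→ t10
  t7 = 0 | 0 | a.0 | ((0 + 0) | b.0) | 0 ⊢ —a→ t9, —b→ t10
  t8 = 0 | 0 | 0 | ((0 + 0) | 0) | (a.0 + c.0) ⊢ —a→ t11, —c→ t11
  t9 = 0 | 0 | 0 | ((0 + 0) | b.0) | 0 ⊢ —b→ t11
  t10 = 0 | 0 | a.0 | ((0 + 0) | 0) | 0 ⊢ —a→ t11
  t11 = 0 | 0 | 0 | ((0 + 0) | 0) | 0 ⊢ ∅
Run σ = ⟨c⟩ on P: start {s0}
  step 1 (c): {s3}
  — P admits the full trace.
Run σ = ⟨c⟩ on Q: start {t0}
  step 1 (c): ∅ (Q stuck)

c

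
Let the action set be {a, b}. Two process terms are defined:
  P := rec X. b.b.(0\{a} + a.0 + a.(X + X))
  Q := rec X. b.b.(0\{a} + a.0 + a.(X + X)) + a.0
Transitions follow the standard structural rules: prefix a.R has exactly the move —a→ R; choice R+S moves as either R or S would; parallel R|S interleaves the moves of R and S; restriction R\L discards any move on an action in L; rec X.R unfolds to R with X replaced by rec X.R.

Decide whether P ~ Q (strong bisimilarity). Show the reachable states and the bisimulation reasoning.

NO

LTS(P): 5 reachable states
  u0 = rec X. b.b.(0\{a} + a.0 + a.(X + X)) | ··b··> u1
  u1 = b.(0\{a} + a.0 + a.((rec X. b.b.(0\{a} + a.0 + a.(X + X))) + (rec X. b.b.(0\{a} + a.0 + a.(X + X))))) | ··b··> u2
  u2 = 0\{a} + a.0 + a.((rec X. b.b.(0\{a} + a.0 + a.(X + X))) + (rec X. b.b.(0\{a} + a.0 + a.(X + X)))) | ··a··> u3, ··a··> u4
  u3 = (rec X. b.b.(0\{a} + a.0 + a.(X + X))) + (rec X. b.b.(0\{a} + a.0 + a.(X + X))) | ··b··> u1
  u4 = 0 | (no moves)
LTS(Q): 5 reachable states
  v0 = rec X. b.b.(0\{a} + a.0 + a.(X + X)) + a.0 | ··a··> v1, ··b··> v2
  v1 = 0 | (no moves)
  v2 = b.(0\{a} + a.0 + a.((rec X. b.b.(0\{a} + a.0 + a.(X + X)) + a.0) + (rec X. b.b.(0\{a} + a.0 + a.(X + X)) + a.0))) | ··b··> v3
  v3 = 0\{a} + a.0 + a.((rec X. b.b.(0\{a} + a.0 + a.(X + X)) + a.0) + (rec X. b.b.(0\{a} + a.0 + a.(X + X)) + a.0)) | ··a··> v1, ··a··> v4
  v4 = (rec X. b.b.(0\{a} + a.0 + a.(X + X)) + a.0) + (rec X. b.b.(0\{a} + a.0 + a.(X + X)) + a.0) | ··a··> v1, ··b··> v2
Partition-refinement fixed point:
  B0 = {u0, u3}
  B1 = {u1}
  B2 = {u2}
  B3 = {u4, v1}
  B4 = {v0, v4}
  B5 = {v2}
  B6 = {v3}
u0 ∈ B0, v0 ∈ B4 → different blocks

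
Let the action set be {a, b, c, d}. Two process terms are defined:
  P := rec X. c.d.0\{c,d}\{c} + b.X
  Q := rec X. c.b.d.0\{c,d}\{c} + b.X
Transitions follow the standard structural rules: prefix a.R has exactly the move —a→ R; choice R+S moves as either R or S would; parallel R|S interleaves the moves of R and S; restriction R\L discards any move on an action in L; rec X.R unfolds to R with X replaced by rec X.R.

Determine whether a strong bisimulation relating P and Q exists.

not bisimilar

Reachable graph of P (3 states):
  u0 = rec X. c.d.0\{c,d}\{c} + b.X → —b→ u0, —c→ u1
  u1 = d.0\{c,d}\{c} → —d→ u2
  u2 = 0\{c,d}\{c} → ·
Reachable graph of Q (4 states):
  v0 = rec X. c.b.d.0\{c,d}\{c} + b.X → —b→ v0, —c→ v1
  v1 = b.d.0\{c,d}\{c} → —b→ v2
  v2 = d.0\{c,d}\{c} → —d→ v3
  v3 = 0\{c,d}\{c} → ·
Partition-refinement fixed point:
  B0 = {u0}
  B1 = {u1, v2}
  B2 = {u2, v3}
  B3 = {v0}
  B4 = {v1}
u0 ∈ B0, v0 ∈ B3 → different blocks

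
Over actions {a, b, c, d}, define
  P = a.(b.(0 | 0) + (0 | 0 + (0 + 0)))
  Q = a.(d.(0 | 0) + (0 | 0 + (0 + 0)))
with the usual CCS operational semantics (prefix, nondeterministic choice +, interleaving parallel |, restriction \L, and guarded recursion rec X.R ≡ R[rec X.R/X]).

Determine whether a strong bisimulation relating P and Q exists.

P's transition system — 3 states:
  u0 = a.(b.(0 | 0) + (0 | 0 + (0 + 0))) has moves --a--▸ u1
  u1 = b.(0 | 0) + (0 | 0 + (0 + 0)) has moves --b--▸ u2
  u2 = 0 | 0 has moves deadlocked
Q's transition system — 3 states:
  v0 = a.(d.(0 | 0) + (0 | 0 + (0 + 0))) has moves --a--▸ v1
  v1 = d.(0 | 0) + (0 | 0 + (0 + 0)) has moves --d--▸ v2
  v2 = 0 | 0 has moves deadlocked
Coarsest stable partition (strong bisimilarity classes):
  B0 = {u0}
  B1 = {u1}
  B2 = {u2, v2}
  B3 = {v0}
  B4 = {v1}
u0 ∈ B0, v0 ∈ B3 → different blocks

not bisimilar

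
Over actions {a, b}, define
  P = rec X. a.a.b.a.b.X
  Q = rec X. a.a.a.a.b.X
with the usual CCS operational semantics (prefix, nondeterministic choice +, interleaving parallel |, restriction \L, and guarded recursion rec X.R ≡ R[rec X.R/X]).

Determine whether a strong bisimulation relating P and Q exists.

not bisimilar

LTS(P): 5 reachable states
  m0 = rec X. a.a.b.a.b.X → -a-> m1
  m1 = a.b.a.b.(rec X. a.a.b.a.b.X) → -a-> m2
  m2 = b.a.b.(rec X. a.a.b.a.b.X) → -b-> m3
  m3 = a.b.(rec X. a.a.b.a.b.X) → -a-> m4
  m4 = b.(rec X. a.a.b.a.b.X) → -b-> m0
LTS(Q): 5 reachable states
  n0 = rec X. a.a.a.a.b.X → -a-> n1
  n1 = a.a.a.b.(rec X. a.a.a.a.b.X) → -a-> n2
  n2 = a.a.b.(rec X. a.a.a.a.b.X) → -a-> n3
  n3 = a.b.(rec X. a.a.a.a.b.X) → -a-> n4
  n4 = b.(rec X. a.a.a.a.b.X) → -b-> n0
Bisimilarity quotient blocks:
  B0 = {m0}
  B1 = {m1}
  B2 = {m2}
  B3 = {m3}
  B4 = {m4}
  B5 = {n0}
  B6 = {n1}
  B7 = {n2}
  B8 = {n3}
  B9 = {n4}
m0 ∈ B0, n0 ∈ B5 → different blocks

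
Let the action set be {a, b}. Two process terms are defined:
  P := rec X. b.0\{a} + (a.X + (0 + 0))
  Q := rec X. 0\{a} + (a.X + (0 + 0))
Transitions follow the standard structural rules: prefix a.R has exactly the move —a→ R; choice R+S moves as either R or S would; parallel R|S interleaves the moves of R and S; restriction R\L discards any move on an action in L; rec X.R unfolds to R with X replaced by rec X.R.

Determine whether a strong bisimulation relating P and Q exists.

not bisimilar

Reachable graph of P (2 states):
  m0 = rec X. b.0\{a} + (a.X + (0 + 0)) :: —a→ m0, —b→ m1
  m1 = 0\{a} :: deadlocked
Reachable graph of Q (1 states):
  n0 = rec X. 0\{a} + (a.X + (0 + 0)) :: —a→ n0
Coarsest stable partition (strong bisimilarity classes):
  B0 = {m0}
  B1 = {m1}
  B2 = {n0}
m0 ∈ B0, n0 ∈ B2 → different blocks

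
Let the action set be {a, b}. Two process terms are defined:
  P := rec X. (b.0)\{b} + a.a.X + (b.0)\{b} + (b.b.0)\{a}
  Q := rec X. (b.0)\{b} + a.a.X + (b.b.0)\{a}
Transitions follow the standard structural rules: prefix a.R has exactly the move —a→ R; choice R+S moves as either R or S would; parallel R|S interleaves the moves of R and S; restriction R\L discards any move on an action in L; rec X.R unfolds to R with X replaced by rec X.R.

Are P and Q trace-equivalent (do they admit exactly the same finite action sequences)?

P's transition system — 4 states:
  u0 = rec X. (b.0)\{b} + a.a.X + (b.0)\{b} + (b.b.0)\{a} | --a--▸ u1, --b--▸ u2
  u1 = a.(rec X. (b.0)\{b} + a.a.X + (b.0)\{b} + (b.b.0)\{a}) | --a--▸ u0
  u2 = (b.0)\{a} | --b--▸ u3
  u3 = 0\{a} | (no moves)
Q's transition system — 4 states:
  v0 = rec X. (b.0)\{b} + a.a.X + (b.b.0)\{a} | --a--▸ v1, --b--▸ v2
  v1 = a.(rec X. (b.0)\{b} + a.a.X + (b.b.0)\{a}) | --a--▸ v0
  v2 = (b.0)\{a} | --b--▸ v3
  v3 = 0\{a} | (no moves)
Coarsest stable partition (strong bisimilarity classes):
  B0 = {u0, v0}
  B1 = {u1, v1}
  B2 = {u2, v2}
  B3 = {u3, v3}
u0 ∈ B0, v0 ∈ B0 → same block
Bisimilar ⇒ trace-equivalent.

traces(P) = traces(Q)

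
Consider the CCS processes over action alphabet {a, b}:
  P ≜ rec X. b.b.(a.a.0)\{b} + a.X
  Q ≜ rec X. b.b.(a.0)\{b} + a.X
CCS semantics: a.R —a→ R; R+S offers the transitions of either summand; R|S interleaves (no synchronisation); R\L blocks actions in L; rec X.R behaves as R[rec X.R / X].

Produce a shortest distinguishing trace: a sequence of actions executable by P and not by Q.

bbaa

Reachable graph of P (5 states):
  p0 = rec X. b.b.(a.a.0)\{b} + a.X :: ··a··> p0, ··b··> p1
  p1 = b.(a.a.0)\{b} :: ··b··> p2
  p2 = (a.a.0)\{b} :: ··a··> p3
  p3 = (a.0)\{b} :: ··a··> p4
  p4 = 0\{b} :: (no moves)
Reachable graph of Q (4 states):
  q0 = rec X. b.b.(a.0)\{b} + a.X :: ··a··> q0, ··b··> q1
  q1 = b.(a.0)\{b} :: ··b··> q2
  q2 = (a.0)\{b} :: ··a··> q3
  q3 = 0\{b} :: (no moves)
Run σ = ⟨bbaa⟩ on P: start {p0}
  [1] b ⇒ {p1}
  [2] b ⇒ {p2}
  [3] a ⇒ {p3}
  [4] a ⇒ {p4}
  ✓ P
Run σ = ⟨bbaa⟩ on Q: start {q0}
  [1] b ⇒ {q1}
  [2] b ⇒ {q2}
  [3] a ⇒ {q3}
  [4] a ⇒ ∅ (Q stuck)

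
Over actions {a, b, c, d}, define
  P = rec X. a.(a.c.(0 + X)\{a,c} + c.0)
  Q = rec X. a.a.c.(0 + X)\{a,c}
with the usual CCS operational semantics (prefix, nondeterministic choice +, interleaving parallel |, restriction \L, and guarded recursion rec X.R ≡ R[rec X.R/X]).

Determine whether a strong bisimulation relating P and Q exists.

LTS(P): 5 reachable states
  m0 = rec X. a.(a.c.(0 + X)\{a,c} + c.0) :: -a-> m1
  m1 = a.c.(0 + (rec X. a.(a.c.(0 + X)\{a,c} + c.0)))\{a,c} + c.0 :: -a-> m2, -c-> m3
  m2 = c.(0 + (rec X. a.(a.c.(0 + X)\{a,c} + c.0)))\{a,c} :: -c-> m4
  m3 = 0 :: stopped
  m4 = (0 + (rec X. a.(a.c.(0 + X)\{a,c} + c.0)))\{a,c} :: stopped
LTS(Q): 4 reachable states
  n0 = rec X. a.a.c.(0 + X)\{a,c} :: -a-> n1
  n1 = a.c.(0 + (rec X. a.a.c.(0 + X)\{a,c}))\{a,c} :: -a-> n2
  n2 = c.(0 + (rec X. a.a.c.(0 + X)\{a,c}))\{a,c} :: -c-> n3
  n3 = (0 + (rec X. a.a.c.(0 + X)\{a,c}))\{a,c} :: stopped
Coarsest stable partition (strong bisimilarity classes):
  B0 = {m0}
  B1 = {m1}
  B2 = {m2, n2}
  B3 = {m3, m4, n3}
  B4 = {n0}
  B5 = {n1}
m0 ∈ B0, n0 ∈ B4 → different blocks

NO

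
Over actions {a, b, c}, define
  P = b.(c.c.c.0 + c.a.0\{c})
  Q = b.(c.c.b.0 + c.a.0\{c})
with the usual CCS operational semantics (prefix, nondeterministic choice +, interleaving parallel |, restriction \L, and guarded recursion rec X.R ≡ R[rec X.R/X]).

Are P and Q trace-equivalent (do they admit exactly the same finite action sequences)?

Reachable graph of P (7 states):
  p0 = b.(c.c.c.0 + c.a.0\{c}) has moves =b=> p1
  p1 = c.c.c.0 + c.a.0\{c} has moves =c=> p2, =c=> p3
  p2 = a.0\{c} has moves =a=> p4
  p3 = c.c.0 has moves =c=> p5
  p4 = 0\{c} has moves ·
  p5 = c.0 has moves =c=> p6
  p6 = 0 has moves ·
Reachable graph of Q (7 states):
  q0 = b.(c.c.b.0 + c.a.0\{c}) has moves =b=> q1
  q1 = c.c.b.0 + c.a.0\{c} has moves =c=> q2, =c=> q3
  q2 = a.0\{c} has moves =a=> q4
  q3 = c.b.0 has moves =c=> q5
  q4 = 0\{c} has moves ·
  q5 = b.0 has moves =b=> q6
  q6 = 0 has moves ·
Run σ = ⟨bccc⟩ on P: start {p0}
  step 1 (b): {p1}
  step 2 (c): {p2, p3}
  step 3 (c): {p5}
  step 4 (c): {p6}
  P completes σ.
Run σ = ⟨bccc⟩ on Q: start {q0}
  step 1 (b): {q1}
  step 2 (c): {q2, q3}
  step 3 (c): {q5}
  step 4 (c): ∅  — Q cannot continue

NO — witness ⟨bccc⟩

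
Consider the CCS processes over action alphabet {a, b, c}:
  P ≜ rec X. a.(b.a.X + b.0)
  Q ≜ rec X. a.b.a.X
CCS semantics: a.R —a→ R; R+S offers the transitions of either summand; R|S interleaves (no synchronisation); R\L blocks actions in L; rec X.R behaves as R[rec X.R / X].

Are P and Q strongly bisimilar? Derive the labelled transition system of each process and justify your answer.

NO

Reachable graph of P (4 states):
  p0 = rec X. a.(b.a.X + b.0) | —a→ p1
  p1 = b.a.(rec X. a.(b.a.X + b.0)) + b.0 | —b→ p2, —b→ p3
  p2 = 0 | stopped
  p3 = a.(rec X. a.(b.a.X + b.0)) | —a→ p0
Reachable graph of Q (3 states):
  q0 = rec X. a.b.a.X | —a→ q1
  q1 = b.a.(rec X. a.b.a.X) | —b→ q2
  q2 = a.(rec X. a.b.a.X) | —a→ q0
Coarsest stable partition (strong bisimilarity classes):
  B0 = {p0}
  B1 = {p1}
  B2 = {p3}
  B3 = {p2}
  B4 = {q0}
  B5 = {q1}
  B6 = {q2}
p0 ∈ B0, q0 ∈ B4 → different blocks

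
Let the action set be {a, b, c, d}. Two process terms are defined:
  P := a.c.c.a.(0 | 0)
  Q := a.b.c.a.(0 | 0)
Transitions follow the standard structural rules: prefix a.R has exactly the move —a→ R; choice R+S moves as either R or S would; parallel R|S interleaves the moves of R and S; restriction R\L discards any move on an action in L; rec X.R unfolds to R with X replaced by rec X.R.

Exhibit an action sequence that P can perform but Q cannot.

LTS(P): 5 reachable states
  u0 = a.c.c.a.(0 | 0) has moves ··a··> u1
  u1 = c.c.a.(0 | 0) has moves ··c··> u2
  u2 = c.a.(0 | 0) has moves ··c··> u3
  u3 = a.(0 | 0) has moves ··a··> u4
  u4 = 0 | 0 has moves deadlocked
LTS(Q): 5 reachable states
  v0 = a.b.c.a.(0 | 0) has moves ··a··> v1
  v1 = b.c.a.(0 | 0) has moves ··b··> v2
  v2 = c.a.(0 | 0) has moves ··c··> v3
  v3 = a.(0 | 0) has moves ··a··> v4
  v4 = 0 | 0 has moves deadlocked
Executing ac from P (initial set {u0}):
  step 1 (a): {u1}
  step 2 (c): {u2}
  — P admits the full trace.
Executing ac from Q (initial set {v0}):
  step 1 (a): {v1}
  step 2 (c): no successor for Q

ac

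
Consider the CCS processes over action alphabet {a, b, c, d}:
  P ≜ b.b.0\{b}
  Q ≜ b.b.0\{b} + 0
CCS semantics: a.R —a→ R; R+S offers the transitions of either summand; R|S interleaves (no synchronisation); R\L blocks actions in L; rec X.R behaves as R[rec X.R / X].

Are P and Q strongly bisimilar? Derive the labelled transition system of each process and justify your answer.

LTS(P): 3 reachable states
  m0 = b.b.0\{b} has moves =b=> m1
  m1 = b.0\{b} has moves =b=> m2
  m2 = 0\{b} has moves stopped
LTS(Q): 3 reachable states
  n0 = b.b.0\{b} + 0 has moves =b=> n1
  n1 = b.0\{b} has moves =b=> n2
  n2 = 0\{b} has moves stopped
Partition-refinement fixed point:
  B0 = {m0, n0}
  B1 = {m1, n1}
  B2 = {m2, n2}
m0 ∈ B0, n0 ∈ B0 → same block

bisimilar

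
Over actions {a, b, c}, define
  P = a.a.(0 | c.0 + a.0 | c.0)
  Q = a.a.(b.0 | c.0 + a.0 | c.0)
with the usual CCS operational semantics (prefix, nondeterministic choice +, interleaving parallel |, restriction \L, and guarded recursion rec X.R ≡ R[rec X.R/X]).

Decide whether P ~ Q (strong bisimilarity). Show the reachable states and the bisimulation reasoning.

P's transition system — 6 states:
  s0 = a.a.(0 | c.0 + a.0 | c.0) has moves —a→ s1
  s1 = a.(0 | c.0 + a.0 | c.0) has moves —a→ s2
  s2 = 0 | c.0 + a.0 | c.0 has moves —a→ s3, —c→ s4, —c→ s5
  s3 = 0 | c.0 has moves —c→ s4
  s4 = 0 | 0 has moves deadlocked
  s5 = a.0 | 0 has moves —a→ s4
Q's transition system — 7 states:
  t0 = a.a.(b.0 | c.0 + a.0 | c.0) has moves —a→ t1
  t1 = a.(b.0 | c.0 + a.0 | c.0) has moves —a→ t2
  t2 = b.0 | c.0 + a.0 | c.0 has moves —a→ t3, —b→ t3, —c→ t4, —c→ t5
  t3 = 0 | c.0 has moves —c→ t6
  t4 = a.0 | 0 has moves —a→ t6
  t5 = b.0 | 0 has moves —b→ t6
  t6 = 0 | 0 has moves deadlocked
Coarsest stable partition (strong bisimilarity classes):
  B0 = {s0}
  B1 = {s1}
  B2 = {s2}
  B3 = {s3, t3}
  B4 = {s4, t6}
  B5 = {s5, t4}
  B6 = {t0}
  B7 = {t1}
  B8 = {t2}
  B9 = {t5}
s0 ∈ B0, t0 ∈ B6 → different blocks

not bisimilar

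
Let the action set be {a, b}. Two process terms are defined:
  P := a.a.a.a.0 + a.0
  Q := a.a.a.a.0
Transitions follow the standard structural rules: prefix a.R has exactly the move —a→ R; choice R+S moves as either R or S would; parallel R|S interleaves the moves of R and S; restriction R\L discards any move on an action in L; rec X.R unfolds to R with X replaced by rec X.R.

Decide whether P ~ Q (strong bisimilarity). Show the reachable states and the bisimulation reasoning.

not bisimilar

Reachable graph of P (5 states):
  p0 = a.a.a.a.0 + a.0 has moves -a-> p1, -a-> p2
  p1 = 0 has moves ∅
  p2 = a.a.a.0 has moves -a-> p3
  p3 = a.a.0 has moves -a-> p4
  p4 = a.0 has moves -a-> p1
Reachable graph of Q (5 states):
  q0 = a.a.a.a.0 has moves -a-> q1
  q1 = a.a.a.0 has moves -a-> q2
  q2 = a.a.0 has moves -a-> q3
  q3 = a.0 has moves -a-> q4
  q4 = 0 has moves ∅
Partition-refinement fixed point:
  B0 = {p0}
  B1 = {p1, q4}
  B2 = {p2, q1}
  B3 = {p3, q2}
  B4 = {p4, q3}
  B5 = {q0}
p0 ∈ B0, q0 ∈ B5 → different blocks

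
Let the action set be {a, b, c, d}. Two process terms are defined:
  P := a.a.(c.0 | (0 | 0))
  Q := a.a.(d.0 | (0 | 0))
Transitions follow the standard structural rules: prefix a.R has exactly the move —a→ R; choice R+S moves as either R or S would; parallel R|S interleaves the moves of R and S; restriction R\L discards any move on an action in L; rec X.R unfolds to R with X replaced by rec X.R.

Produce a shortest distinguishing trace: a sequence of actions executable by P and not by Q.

Reachable graph of P (4 states):
  p0 = a.a.(c.0 | (0 | 0)) :: =a=> p1
  p1 = a.(c.0 | (0 | 0)) :: =a=> p2
  p2 = c.0 | (0 | 0) :: =c=> p3
  p3 = 0 | (0 | 0) :: ∅
Reachable graph of Q (4 states):
  q0 = a.a.(d.0 | (0 | 0)) :: =a=> q1
  q1 = a.(d.0 | (0 | 0)) :: =a=> q2
  q2 = d.0 | (0 | 0) :: =d=> q3
  q3 = 0 | (0 | 0) :: ∅
Trace ⟨aac⟩ through P, begin at {p0}:
  [1] a ⇒ {p1}
  [2] a ⇒ {p2}
  [3] c ⇒ {p3}
  — P admits the full trace.
Trace ⟨aac⟩ through Q, begin at {q0}:
  [1] a ⇒ {q1}
  [2] a ⇒ {q2}
  [3] c ⇒ ∅  — Q cannot continue

aac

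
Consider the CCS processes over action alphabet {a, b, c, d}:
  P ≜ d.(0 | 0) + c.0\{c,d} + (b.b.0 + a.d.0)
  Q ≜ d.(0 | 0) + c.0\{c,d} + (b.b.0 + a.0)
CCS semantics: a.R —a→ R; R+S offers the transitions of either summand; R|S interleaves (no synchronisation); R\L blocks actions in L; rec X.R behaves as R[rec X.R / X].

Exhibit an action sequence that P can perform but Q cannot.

LTS(P): 6 reachable states
  s0 = d.(0 | 0) + c.0\{c,d} + (b.b.0 + a.d.0) → ··a··> s1, ··b··> s2, ··c··> s3, ··d··> s4
  s1 = d.0 → ··d··> s5
  s2 = b.0 → ··b··> s5
  s3 = 0\{c,d} → ·
  s4 = 0 | 0 → ·
  s5 = 0 → ·
LTS(Q): 5 reachable states
  t0 = d.(0 | 0) + c.0\{c,d} + (b.b.0 + a.0) → ··a··> t1, ··b··> t2, ··c··> t3, ··d··> t4
  t1 = 0 → ·
  t2 = b.0 → ··b··> t1
  t3 = 0\{c,d} → ·
  t4 = 0 | 0 → ·
Executing ad from P (initial set {s0}):
  after a @ step 1: {s1}
  after d @ step 2: {s5}
  ✓ P
Executing ad from Q (initial set {t0}):
  after a @ step 1: {t1}
  after d @ step 2: no successor for Q

ad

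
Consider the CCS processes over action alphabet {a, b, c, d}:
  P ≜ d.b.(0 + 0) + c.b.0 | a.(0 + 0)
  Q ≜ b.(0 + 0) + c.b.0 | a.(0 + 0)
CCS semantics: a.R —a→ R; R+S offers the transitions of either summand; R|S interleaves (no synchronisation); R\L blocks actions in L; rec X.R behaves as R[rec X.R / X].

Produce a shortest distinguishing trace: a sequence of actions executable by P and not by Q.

LTS(P): 8 reachable states
  p0 = d.b.(0 + 0) + c.b.0 | a.(0 + 0) → ··a··> p1, ··c··> p2, ··d··> p3
  p1 = c.b.0 | (0 + 0) → ··c··> p4
  p2 = b.0 | a.(0 + 0) → ··a··> p4, ··b··> p5
  p3 = b.(0 + 0) → ··b··> p6
  p4 = b.0 | (0 + 0) → ··b··> p7
  p5 = 0 | a.(0 + 0) → ··a··> p7
  p6 = 0 + 0 → stopped
  p7 = 0 | (0 + 0) → stopped
LTS(Q): 7 reachable states
  q0 = b.(0 + 0) + c.b.0 | a.(0 + 0) → ··a··> q1, ··b··> q2, ··c··> q3
  q1 = c.b.0 | (0 + 0) → ··c··> q4
  q2 = 0 + 0 → stopped
  q3 = b.0 | a.(0 + 0) → ··a··> q4, ··b··> q5
  q4 = b.0 | (0 + 0) → ··b··> q6
  q5 = 0 | a.(0 + 0) → ··a··> q6
  q6 = 0 | (0 + 0) → stopped
Run σ = ⟨d⟩ on P: start {p0}
  [1] d ⇒ {p3}
  P completes σ.
Run σ = ⟨d⟩ on Q: start {q0}
  [1] d ⇒ ∅ (Q stuck)

d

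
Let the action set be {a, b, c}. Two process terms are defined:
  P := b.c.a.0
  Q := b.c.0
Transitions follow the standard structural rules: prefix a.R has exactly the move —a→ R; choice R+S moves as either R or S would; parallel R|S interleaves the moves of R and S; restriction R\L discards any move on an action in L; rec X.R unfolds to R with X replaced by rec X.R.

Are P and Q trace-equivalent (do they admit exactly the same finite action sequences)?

NO — witness ⟨bca⟩

Reachable graph of P (4 states):
  u0 = b.c.a.0 | ··b··> u1
  u1 = c.a.0 | ··c··> u2
  u2 = a.0 | ··a··> u3
  u3 = 0 | deadlocked
Reachable graph of Q (3 states):
  v0 = b.c.0 | ··b··> v1
  v1 = c.0 | ··c··> v2
  v2 = 0 | deadlocked
Trace ⟨bca⟩ through P, begin at {u0}:
  after b @ step 1: {u1}
  after c @ step 2: {u2}
  after a @ step 3: {u3}
  P completes σ.
Trace ⟨bca⟩ through Q, begin at {v0}:
  after b @ step 1: {v1}
  after c @ step 2: {v2}
  after a @ step 3: ∅ (Q stuck)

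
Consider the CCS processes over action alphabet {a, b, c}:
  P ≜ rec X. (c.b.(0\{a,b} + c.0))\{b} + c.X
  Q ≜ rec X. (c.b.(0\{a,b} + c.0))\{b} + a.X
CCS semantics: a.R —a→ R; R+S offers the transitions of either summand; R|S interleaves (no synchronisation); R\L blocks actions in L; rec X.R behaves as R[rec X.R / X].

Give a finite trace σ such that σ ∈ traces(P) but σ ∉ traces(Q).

Reachable graph of P (2 states):
  m0 = rec X. (c.b.(0\{a,b} + c.0))\{b} + c.X | =c=> m0, =c=> m1
  m1 = (b.(0\{a,b} + c.0))\{b} | (no moves)
Reachable graph of Q (2 states):
  n0 = rec X. (c.b.(0\{a,b} + c.0))\{b} + a.X | =a=> n0, =c=> n1
  n1 = (b.(0\{a,b} + c.0))\{b} | (no moves)
Run σ = ⟨cc⟩ on P: start {m0}
  [1] c ⇒ {m0, m1}
  [2] c ⇒ {m0, m1}
  — P admits the full trace.
Run σ = ⟨cc⟩ on Q: start {n0}
  [1] c ⇒ {n1}
  [2] c ⇒ ∅  — Q cannot continue

cc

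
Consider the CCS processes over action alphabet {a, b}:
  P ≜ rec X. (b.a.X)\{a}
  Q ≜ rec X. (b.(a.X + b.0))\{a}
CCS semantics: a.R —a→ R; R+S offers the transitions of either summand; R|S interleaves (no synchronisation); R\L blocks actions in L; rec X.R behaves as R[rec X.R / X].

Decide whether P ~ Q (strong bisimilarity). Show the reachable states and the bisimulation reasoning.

not bisimilar

Reachable graph of P (2 states):
  p0 = rec X. (b.a.X)\{a} | --b--▸ p1
  p1 = (a.(rec X. (b.a.X)\{a}))\{a} | ·
Reachable graph of Q (3 states):
  q0 = rec X. (b.(a.X + b.0))\{a} | --b--▸ q1
  q1 = (a.(rec X. (b.(a.X + b.0))\{a}) + b.0)\{a} | --b--▸ q2
  q2 = 0\{a} | ·
Coarsest stable partition (strong bisimilarity classes):
  B0 = {p0, q1}
  B1 = {p1, q2}
  B2 = {q0}
p0 ∈ B0, q0 ∈ B2 → different blocks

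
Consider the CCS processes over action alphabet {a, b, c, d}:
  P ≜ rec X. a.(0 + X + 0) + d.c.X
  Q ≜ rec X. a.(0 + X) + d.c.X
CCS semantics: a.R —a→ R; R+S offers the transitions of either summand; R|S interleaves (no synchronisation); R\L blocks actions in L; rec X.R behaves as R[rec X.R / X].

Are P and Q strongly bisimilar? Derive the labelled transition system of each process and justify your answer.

bisimilar

Reachable graph of P (3 states):
  s0 = rec X. a.(0 + X + 0) + d.c.X :: =a=> s1, =d=> s2
  s1 = 0 + (rec X. a.(0 + X + 0) + d.c.X) + 0 :: =a=> s1, =d=> s2
  s2 = c.(rec X. a.(0 + X + 0) + d.c.X) :: =c=> s0
Reachable graph of Q (3 states):
  t0 = rec X. a.(0 + X) + d.c.X :: =a=> t1, =d=> t2
  t1 = 0 + (rec X. a.(0 + X) + d.c.X) :: =a=> t1, =d=> t2
  t2 = c.(rec X. a.(0 + X) + d.c.X) :: =c=> t0
Bisimilarity quotient blocks:
  B0 = {s0, s1, t0, t1}
  B1 = {s2, t2}
s0 ∈ B0, t0 ∈ B0 → same block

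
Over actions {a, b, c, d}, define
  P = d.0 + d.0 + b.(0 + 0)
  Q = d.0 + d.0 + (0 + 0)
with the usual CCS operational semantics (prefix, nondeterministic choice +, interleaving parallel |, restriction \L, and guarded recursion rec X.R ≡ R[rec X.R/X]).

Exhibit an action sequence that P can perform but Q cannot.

b

LTS(P): 3 reachable states
  p0 = d.0 + d.0 + b.(0 + 0) has moves ··b··> p1, ··d··> p2
  p1 = 0 + 0 has moves ·
  p2 = 0 has moves ·
LTS(Q): 2 reachable states
  q0 = d.0 + d.0 + (0 + 0) has moves ··d··> q1
  q1 = 0 has moves ·
Trace ⟨b⟩ through P, begin at {p0}:
  after b @ step 1: {p1}
  ✓ P
Trace ⟨b⟩ through Q, begin at {q0}:
  after b @ step 1: ∅ (Q stuck)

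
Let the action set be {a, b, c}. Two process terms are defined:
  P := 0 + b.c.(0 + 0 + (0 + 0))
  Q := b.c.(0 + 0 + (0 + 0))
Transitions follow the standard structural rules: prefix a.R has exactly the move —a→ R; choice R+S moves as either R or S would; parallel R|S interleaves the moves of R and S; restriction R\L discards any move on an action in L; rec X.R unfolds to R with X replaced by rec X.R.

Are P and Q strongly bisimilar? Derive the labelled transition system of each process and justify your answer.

YES

P's transition system — 3 states:
  s0 = 0 + b.c.(0 + 0 + (0 + 0)) ⊢ ··b··> s1
  s1 = c.(0 + 0 + (0 + 0)) ⊢ ··c··> s2
  s2 = 0 + 0 + (0 + 0) ⊢ ∅
Q's transition system — 3 states:
  t0 = b.c.(0 + 0 + (0 + 0)) ⊢ ··b··> t1
  t1 = c.(0 + 0 + (0 + 0)) ⊢ ··c··> t2
  t2 = 0 + 0 + (0 + 0) ⊢ ∅
Bisimilarity quotient blocks:
  B0 = {s0, t0}
  B1 = {s1, t1}
  B2 = {s2, t2}
s0 ∈ B0, t0 ∈ B0 → same block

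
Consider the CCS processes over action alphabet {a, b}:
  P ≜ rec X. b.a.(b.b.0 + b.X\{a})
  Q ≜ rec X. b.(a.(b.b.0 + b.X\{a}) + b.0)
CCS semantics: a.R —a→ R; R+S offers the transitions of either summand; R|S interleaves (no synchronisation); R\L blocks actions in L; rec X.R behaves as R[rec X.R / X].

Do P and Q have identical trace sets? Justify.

traces(P) ≠ traces(Q) — witness ⟨bb⟩

LTS(P): 7 reachable states
  s0 = rec X. b.a.(b.b.0 + b.X\{a}) :: ··b··> s1
  s1 = a.(b.b.0 + b.(rec X. b.a.(b.b.0 + b.X\{a}))\{a}) :: ··a··> s2
  s2 = b.b.0 + b.(rec X. b.a.(b.b.0 + b.X\{a}))\{a} :: ··b··> s3, ··b··> s4
  s3 = (rec X. b.a.(b.b.0 + b.X\{a}))\{a} :: ··b··> s5
  s4 = b.0 :: ··b··> s6
  s5 = (a.(b.b.0 + b.(rec X. b.a.(b.b.0 + b.X\{a}))\{a}))\{a} :: (no moves)
  s6 = 0 :: (no moves)
LTS(Q): 8 reachable states
  t0 = rec X. b.(a.(b.b.0 + b.X\{a}) + b.0) :: ··b··> t1
  t1 = a.(b.b.0 + b.(rec X. b.(a.(b.b.0 + b.X\{a}) + b.0))\{a}) + b.0 :: ··a··> t2, ··b··> t3
  t2 = b.b.0 + b.(rec X. b.(a.(b.b.0 + b.X\{a}) + b.0))\{a} :: ··b··> t4, ··b··> t5
  t3 = 0 :: (no moves)
  t4 = (rec X. b.(a.(b.b.0 + b.X\{a}) + b.0))\{a} :: ··b··> t6
  t5 = b.0 :: ··b··> t3
  t6 = (a.(b.b.0 + b.(rec X. b.(a.(b.b.0 + b.X\{a}) + b.0))\{a}) + b.0)\{a} :: ··b··> t7
  t7 = 0\{a} :: (no moves)
Executing bb from Q (initial set {t0}):
  [1] b ⇒ {t1}
  [2] b ⇒ {t3}
  Q completes σ.
Executing bb from P (initial set {s0}):
  [1] b ⇒ {s1}
  [2] b ⇒ ∅ (P stuck)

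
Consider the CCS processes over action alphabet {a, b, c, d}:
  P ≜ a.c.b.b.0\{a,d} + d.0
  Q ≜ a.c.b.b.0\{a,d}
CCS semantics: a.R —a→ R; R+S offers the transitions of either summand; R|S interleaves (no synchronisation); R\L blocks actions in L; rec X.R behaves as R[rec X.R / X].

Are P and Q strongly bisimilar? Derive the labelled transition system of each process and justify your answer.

P's transition system — 6 states:
  u0 = a.c.b.b.0\{a,d} + d.0 ⊢ ··a··> u1, ··d··> u2
  u1 = c.b.b.0\{a,d} ⊢ ··c··> u3
  u2 = 0 ⊢ ·
  u3 = b.b.0\{a,d} ⊢ ··b··> u4
  u4 = b.0\{a,d} ⊢ ··b··> u5
  u5 = 0\{a,d} ⊢ ·
Q's transition system — 5 states:
  v0 = a.c.b.b.0\{a,d} ⊢ ··a··> v1
  v1 = c.b.b.0\{a,d} ⊢ ··c··> v2
  v2 = b.b.0\{a,d} ⊢ ··b··> v3
  v3 = b.0\{a,d} ⊢ ··b··> v4
  v4 = 0\{a,d} ⊢ ·
Partition-refinement fixed point:
  B0 = {u0}
  B1 = {u2, u5, v4}
  B2 = {u1, v1}
  B3 = {u3, v2}
  B4 = {u4, v3}
  B5 = {v0}
u0 ∈ B0, v0 ∈ B5 → different blocks

NO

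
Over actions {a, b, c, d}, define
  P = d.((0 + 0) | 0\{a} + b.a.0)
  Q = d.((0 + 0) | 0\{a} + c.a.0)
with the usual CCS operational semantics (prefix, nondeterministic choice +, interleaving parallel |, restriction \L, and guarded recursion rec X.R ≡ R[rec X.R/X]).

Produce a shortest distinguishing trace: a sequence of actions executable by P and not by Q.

db

LTS(P): 4 reachable states
  u0 = d.((0 + 0) | 0\{a} + b.a.0) :: -d-> u1
  u1 = (0 + 0) | 0\{a} + b.a.0 :: -b-> u2
  u2 = a.0 :: -a-> u3
  u3 = 0 :: ∅
LTS(Q): 4 reachable states
  v0 = d.((0 + 0) | 0\{a} + c.a.0) :: -d-> v1
  v1 = (0 + 0) | 0\{a} + c.a.0 :: -c-> v2
  v2 = a.0 :: -a-> v3
  v3 = 0 :: ∅
Trace ⟨db⟩ through P, begin at {u0}:
  [1] d ⇒ {u1}
  [2] b ⇒ {u2}
  — P admits the full trace.
Trace ⟨db⟩ through Q, begin at {v0}:
  [1] d ⇒ {v1}
  [2] b ⇒ ∅  — Q cannot continue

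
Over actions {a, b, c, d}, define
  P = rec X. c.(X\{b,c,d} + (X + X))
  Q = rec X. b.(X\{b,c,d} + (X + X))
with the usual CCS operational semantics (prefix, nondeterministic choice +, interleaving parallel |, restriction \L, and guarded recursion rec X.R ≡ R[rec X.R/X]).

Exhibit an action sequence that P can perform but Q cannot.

c

P's transition system — 2 states:
  u0 = rec X. c.(X\{b,c,d} + (X + X)) ⊢ =c=> u1
  u1 = (rec X. c.(X\{b,c,d} + (X + X)))\{b,c,d} + ((rec X. c.(X\{b,c,d} + (X + X))) + (rec X. c.(X\{b,c,d} + (X + X)))) ⊢ =c=> u1
Q's transition system — 2 states:
  v0 = rec X. b.(X\{b,c,d} + (X + X)) ⊢ =b=> v1
  v1 = (rec X. b.(X\{b,c,d} + (X + X)))\{b,c,d} + ((rec X. b.(X\{b,c,d} + (X + X))) + (rec X. b.(X\{b,c,d} + (X + X)))) ⊢ =b=> v1
Run σ = ⟨c⟩ on P: start {u0}
  step 1 (c): {u1}
  — P admits the full trace.
Run σ = ⟨c⟩ on Q: start {v0}
  step 1 (c): no successor for Q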